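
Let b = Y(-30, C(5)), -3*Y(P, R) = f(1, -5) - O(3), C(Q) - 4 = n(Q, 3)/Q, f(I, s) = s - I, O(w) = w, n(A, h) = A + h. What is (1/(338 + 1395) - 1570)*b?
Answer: -8162427/1733 ≈ -4710.0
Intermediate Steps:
C(Q) = 4 + (3 + Q)/Q (C(Q) = 4 + (Q + 3)/Q = 4 + (3 + Q)/Q)
Y(P, R) = 3 (Y(P, R) = -((-5 - 1*1) - 1*3)/3 = -((-5 - 1) - 3)/3 = -(-6 - 3)/3 = -⅓*(-9) = 3)
b = 3
(1/(338 + 1395) - 1570)*b = (1/(338 + 1395) - 1570)*3 = (1/1733 - 1570)*3 = -2720809/1733*3 = -8162427/1733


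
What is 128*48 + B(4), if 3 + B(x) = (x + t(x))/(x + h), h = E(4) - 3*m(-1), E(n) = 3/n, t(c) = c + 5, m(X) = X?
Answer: 190423/31 ≈ 6142.7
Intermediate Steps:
t(c) = 5 + c
h = 15/4 (h = 3/4 - 3*(-1) = 3*(¼) + 3 = ¾ + 3 = 15/4 ≈ 3.7500)
B(x) = -3 + (5 + 2*x)/(15/4 + x) (B(x) = -3 + (x + (5 + x))/(x + 15/4) = -3 + (5 + 2*x)/(15/4 + x))
128*48 + B(4) = 128*48 + (-25 - 4*4)/(15 + 4*4) = 6144 + (-25 - 16)/(15 + 16) = 6144 - 41/31 = 190423/31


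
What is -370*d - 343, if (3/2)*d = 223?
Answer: -166049/3 ≈ -55350.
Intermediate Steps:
d = 446/3 (d = (2/3)*223 = 446/3 ≈ 148.67)
-370*d - 343 = -370*446/3 - 343 = -165020/3 - 343 = -166049/3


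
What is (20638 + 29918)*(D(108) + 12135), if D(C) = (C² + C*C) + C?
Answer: 1798327476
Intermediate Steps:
D(C) = C + 2*C² (D(C) = (C² + C²) + C = 2*C² + C = C + 2*C²)
(20638 + 29918)*(D(108) + 12135) = (20638 + 29918)*(108*(1 + 2*108) + 12135) = 50556*(108*(1 + 216) + 12135) = 50556*(108*217 + 12135) = 50556*(23436 + 12135) = 50556*35571 = 1798327476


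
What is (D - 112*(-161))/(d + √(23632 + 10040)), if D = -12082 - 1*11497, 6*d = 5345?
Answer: -177892290/27356833 + 399384*√8418/27356833 ≈ -5.1632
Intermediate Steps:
d = 5345/6 (d = (⅙)*5345 = 5345/6 ≈ 890.83)
D = -23579 (D = -12082 - 11497 = -23579)
(D - 112*(-161))/(d + √(23632 + 10040)) = (-23579 - 112*(-161))/(5345/6 + √(23632 + 10040)) = (-23579 + 18032)/(5345/6 + √33672) = -5547/(5345/6 + 2*√8418)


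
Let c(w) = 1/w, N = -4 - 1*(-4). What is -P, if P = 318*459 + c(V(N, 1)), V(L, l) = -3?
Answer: -437885/3 ≈ -1.4596e+5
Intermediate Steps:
N = 0 (N = -4 + 4 = 0)
P = 437885/3 (P = 318*459 + 1/(-3) = 145962 - ⅓ = 437885/3 ≈ 1.4596e+5)
-P = -1*437885/3 = -437885/3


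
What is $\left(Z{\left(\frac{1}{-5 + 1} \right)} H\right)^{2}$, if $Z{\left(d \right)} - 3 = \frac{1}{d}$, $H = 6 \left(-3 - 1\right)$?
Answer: $576$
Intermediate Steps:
$H = -24$ ($H = 6 \left(-4\right) = -24$)
$Z{\left(d \right)} = 3 + \frac{1}{d}$
$\left(Z{\left(\frac{1}{-5 + 1} \right)} H\right)^{2} = \left(\left(3 + \frac{1}{\frac{1}{-5 + 1}}\right) \left(-24\right)\right)^{2} = \left(\left(3 + \frac{1}{\frac{1}{-4}}\right) \left(-24\right)\right)^{2} = \left(\left(3 + \frac{1}{- \frac{1}{4}}\right) \left(-24\right)\right)^{2} = \left(\left(3 - 4\right) \left(-24\right)\right)^{2} = \left(\left(-1\right) \left(-24\right)\right)^{2} = 24^{2} = 576$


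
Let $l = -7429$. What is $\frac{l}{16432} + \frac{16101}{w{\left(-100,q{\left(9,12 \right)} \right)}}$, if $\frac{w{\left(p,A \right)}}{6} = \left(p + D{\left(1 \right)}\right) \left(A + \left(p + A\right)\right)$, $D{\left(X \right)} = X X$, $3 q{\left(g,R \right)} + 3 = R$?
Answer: $- \frac{4173167}{25486032} \approx -0.16374$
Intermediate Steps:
$q{\left(g,R \right)} = -1 + \frac{R}{3}$
$D{\left(X \right)} = X^{2}$
$w{\left(p,A \right)} = 6 \left(1 + p\right) \left(p + 2 A\right)$ ($w{\left(p,A \right)} = 6 \left(p + 1^{2}\right) \left(A + \left(p + A\right)\right) = 6 \left(p + 1\right) \left(A + \left(A + p\right)\right) = 6 \left(1 + p\right) \left(p + 2 A\right)$)
$\frac{l}{16432} + \frac{16101}{w{\left(-100,q{\left(9,12 \right)} \right)}} = - \frac{7429}{16432} + \frac{16101}{6 \left(-100\right) + 6 \left(-100\right)^{2} + 12 \left(-1 + \frac{1}{3} \cdot 12\right) + 12 \left(-1 + \frac{1}{3} \cdot 12\right) \left(-100\right)} = \left(-7429\right) \frac{1}{16432} + \frac{16101}{-600 + 6 \cdot 10000 + 12 \left(-1 + 4\right) + 12 \left(-1 + 4\right) \left(-100\right)} = - \frac{7429}{16432} + \frac{16101}{-600 + 60000 + 12 \cdot 3 + 12 \cdot 3 \left(-100\right)} = - \frac{7429}{16432} + \frac{16101}{-600 + 60000 + 36 - 3600} = - \frac{7429}{16432} + \frac{16101}{55836} = - \frac{7429}{16432} + 16101 \cdot \frac{1}{55836} = - \frac{7429}{16432} + \frac{1789}{6204} = - \frac{4173167}{25486032}$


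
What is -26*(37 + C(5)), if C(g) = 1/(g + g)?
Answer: -4823/5 ≈ -964.60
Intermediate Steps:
C(g) = 1/(2*g)
-26*(37 + C(5)) = -26*(37 + (½)/5) = -26*(37 + (½)*(⅕)) = -26*(37 + ⅒) = -26*371/10 = -4823/5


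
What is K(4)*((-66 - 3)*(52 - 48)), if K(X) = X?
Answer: -1104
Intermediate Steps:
K(4)*((-66 - 3)*(52 - 48)) = 4*((-66 - 3)*(52 - 48)) = 4*(-69*4) = 4*(-276) = -1104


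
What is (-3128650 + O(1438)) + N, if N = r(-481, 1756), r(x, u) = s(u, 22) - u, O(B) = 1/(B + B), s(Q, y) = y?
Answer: -9002984383/2876 ≈ -3.1304e+6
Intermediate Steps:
O(B) = 1/(2*B)
r(x, u) = 22 - u
N = -1734 (N = 22 - 1*1756 = 22 - 1756 = -1734)
(-3128650 + O(1438)) + N = (-3128650 + (½)/1438) - 1734 = (-3128650 + (½)*(1/1438)) - 1734 = (-3128650 + 1/2876) - 1734 = -8997997399/2876 - 1734 = -9002984383/2876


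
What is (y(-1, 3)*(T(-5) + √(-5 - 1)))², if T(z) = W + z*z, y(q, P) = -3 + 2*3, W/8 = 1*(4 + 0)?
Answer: 29187 + 1026*I*√6 ≈ 29187.0 + 2513.2*I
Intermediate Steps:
W = 32 (W = 8*(1*(4 + 0)) = 8*(1*4) = 8*4 = 32)
y(q, P) = 3 (y(q, P) = -3 + 6 = 3)
T(z) = 32 + z² (T(z) = 32 + z*z = 32 + z²)
(y(-1, 3)*(T(-5) + √(-5 - 1)))² = (3*((32 + (-5)²) + √(-5 - 1)))² = (3*((32 + 25) + √(-6)))² = (3*(57 + I*√6))² = (171 + 3*I*√6)²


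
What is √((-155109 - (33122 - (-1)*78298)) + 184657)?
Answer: 4*I*√5117 ≈ 286.13*I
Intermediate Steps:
√((-155109 - (33122 - (-1)*78298)) + 184657) = √((-155109 - (33122 - 1*(-78298))) + 184657) = √((-155109 - (33122 + 78298)) + 184657) = √((-155109 - 1*111420) + 184657) = √((-155109 - 111420) + 184657) = √(-266529 + 184657) = √(-81872) = 4*I*√5117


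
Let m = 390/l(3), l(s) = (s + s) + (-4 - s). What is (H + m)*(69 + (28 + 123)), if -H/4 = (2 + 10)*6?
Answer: -149160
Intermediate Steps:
l(s) = -4 + s (l(s) = 2*s + (-4 - s) = -4 + s)
H = -288 (H = -4*(2 + 10)*6 = -48*6 = -4*72 = -288)
m = -390 (m = 390/(-4 + 3) = 390/(-1) = 390*(-1) = -390)
(H + m)*(69 + (28 + 123)) = (-288 - 390)*(69 + (28 + 123)) = -678*(69 + 151) = -678*220 = -149160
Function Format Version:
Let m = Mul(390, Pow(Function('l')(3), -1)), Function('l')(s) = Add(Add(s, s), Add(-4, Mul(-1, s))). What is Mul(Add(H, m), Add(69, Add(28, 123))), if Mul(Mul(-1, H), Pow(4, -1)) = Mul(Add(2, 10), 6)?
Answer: -149160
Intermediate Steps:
Function('l')(s) = Add(-4, s) (Function('l')(s) = Add(Mul(2, s), Add(-4, Mul(-1, s))) = Add(-4, s))
H = -288 (H = Mul(-4, Mul(Add(2, 10), 6)) = Mul(-4, Mul(12, 6)) = Mul(-4, 72) = -288)
m = -390 (m = Mul(390, Pow(Add(-4, 3), -1)) = Mul(390, Pow(-1, -1)) = Mul(390, -1) = -390)
Mul(Add(H, m), Add(69, Add(28, 123))) = Mul(Add(-288, -390), Add(69, Add(28, 123))) = Mul(-678, Add(69, 151)) = Mul(-678, 220) = -149160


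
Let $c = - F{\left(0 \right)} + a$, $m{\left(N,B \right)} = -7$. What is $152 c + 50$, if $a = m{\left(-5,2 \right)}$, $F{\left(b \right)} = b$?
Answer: $-1014$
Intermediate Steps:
$a = -7$
$c = -7$ ($c = \left(-1\right) 0 - 7 = 0 - 7 = -7$)
$152 c + 50 = 152 \left(-7\right) + 50 = -1064 + 50 = -1014$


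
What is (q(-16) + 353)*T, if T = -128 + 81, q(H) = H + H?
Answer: -15087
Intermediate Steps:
q(H) = 2*H
T = -47
(q(-16) + 353)*T = (2*(-16) + 353)*(-47) = (-32 + 353)*(-47) = 321*(-47) = -15087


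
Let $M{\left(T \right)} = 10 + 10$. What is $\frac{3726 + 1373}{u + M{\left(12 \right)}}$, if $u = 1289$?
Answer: $\frac{5099}{1309} \approx 3.8953$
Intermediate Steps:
$M{\left(T \right)} = 20$
$\frac{3726 + 1373}{u + M{\left(12 \right)}} = \frac{3726 + 1373}{1289 + 20} = \frac{5099}{1309}$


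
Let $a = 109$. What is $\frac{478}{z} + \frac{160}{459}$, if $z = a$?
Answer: $\frac{236842}{50031} \approx 4.7339$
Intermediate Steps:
$z = 109$
$\frac{478}{z} + \frac{160}{459} = \frac{478}{109} + \frac{160}{459} = \frac{236842}{50031}$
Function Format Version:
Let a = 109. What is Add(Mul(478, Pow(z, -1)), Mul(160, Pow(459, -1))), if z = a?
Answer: Rational(236842, 50031) ≈ 4.7339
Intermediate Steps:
z = 109
Add(Mul(478, Pow(z, -1)), Mul(160, Pow(459, -1))) = Add(Mul(478, Pow(109, -1)), Mul(160, Pow(459, -1))) = Add(Mul(478, Rational(1, 109)), Mul(160, Rational(1, 459))) = Add(Rational(478, 109), Rational(160, 459)) = Rational(236842, 50031)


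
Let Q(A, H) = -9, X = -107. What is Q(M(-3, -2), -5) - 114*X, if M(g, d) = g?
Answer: 12189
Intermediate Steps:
Q(M(-3, -2), -5) - 114*X = -9 - 114*(-107) = -9 + 12198 = 12189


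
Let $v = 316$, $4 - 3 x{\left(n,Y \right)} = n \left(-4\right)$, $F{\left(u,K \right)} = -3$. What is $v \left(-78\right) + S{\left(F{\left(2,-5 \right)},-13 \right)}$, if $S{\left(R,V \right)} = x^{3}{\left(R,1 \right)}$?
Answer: $- \frac{666008}{27} \approx -24667.0$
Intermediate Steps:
$x{\left(n,Y \right)} = \frac{4}{3} + \frac{4 n}{3}$ ($x{\left(n,Y \right)} = \frac{4}{3} - \frac{n \left(-4\right)}{3} = \frac{4}{3} - \frac{\left(-4\right) n}{3} = \frac{4}{3} + \frac{4 n}{3}$)
$S{\left(R,V \right)} = \left(\frac{4}{3} + \frac{4 R}{3}\right)^{3}$
$v \left(-78\right) + S{\left(F{\left(2,-5 \right)},-13 \right)} = 316 \left(-78\right) + \frac{64 \left(1 - 3\right)^{3}}{27} = -24648 + \frac{64 \left(-2\right)^{3}}{27} = -24648 + \frac{64}{27} \left(-8\right) = -24648 - \frac{512}{27} = - \frac{666008}{27}$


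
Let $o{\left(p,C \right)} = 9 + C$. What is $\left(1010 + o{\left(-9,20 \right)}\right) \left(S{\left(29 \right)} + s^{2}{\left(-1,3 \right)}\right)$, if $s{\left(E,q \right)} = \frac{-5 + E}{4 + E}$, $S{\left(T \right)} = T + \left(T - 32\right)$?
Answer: $31170$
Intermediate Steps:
$S{\left(T \right)} = -32 + 2 T$ ($S{\left(T \right)} = T + \left(-32 + T\right) = -32 + 2 T$)
$s{\left(E,q \right)} = \frac{-5 + E}{4 + E}$
$\left(1010 + o{\left(-9,20 \right)}\right) \left(S{\left(29 \right)} + s^{2}{\left(-1,3 \right)}\right) = \left(1010 + \left(9 + 20\right)\right) \left(\left(-32 + 2 \cdot 29\right) + \left(\frac{-5 - 1}{4 - 1}\right)^{2}\right) = \left(1010 + 29\right) \left(\left(-32 + 58\right) + \left(\frac{1}{3} \left(-6\right)\right)^{2}\right) = 1039 \left(26 + \left(\frac{1}{3} \left(-6\right)\right)^{2}\right) = 1039 \left(26 + \left(-2\right)^{2}\right) = 1039 \left(26 + 4\right) = 1039 \cdot 30 = 31170$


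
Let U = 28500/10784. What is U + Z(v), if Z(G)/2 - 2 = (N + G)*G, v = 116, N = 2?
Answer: 73823605/2696 ≈ 27383.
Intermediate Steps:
U = 7125/2696 (U = 28500*(1/10784) = 7125/2696 ≈ 2.6428)
Z(G) = 4 + 2*G*(2 + G) (Z(G) = 4 + 2*((2 + G)*G) = 4 + 2*(G*(2 + G)) = 4 + 2*G*(2 + G))
U + Z(v) = 7125/2696 + (4 + 2*116² + 4*116) = 7125/2696 + (4 + 2*13456 + 464) = 7125/2696 + (4 + 26912 + 464) = 7125/2696 + 27380 = 73823605/2696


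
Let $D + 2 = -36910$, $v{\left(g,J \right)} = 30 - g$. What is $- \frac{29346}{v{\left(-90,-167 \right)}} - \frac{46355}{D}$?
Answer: $- \frac{44902373}{184560} \approx -243.29$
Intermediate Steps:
$D = -36912$ ($D = -2 - 36910 = -36912$)
$- \frac{29346}{v{\left(-90,-167 \right)}} - \frac{46355}{D} = - \frac{29346}{30 - -90} - \frac{46355}{-36912} = - \frac{29346}{30 + 90} - - \frac{46355}{36912} = - \frac{29346}{120} + \frac{46355}{36912} = \left(-29346\right) \frac{1}{120} + \frac{46355}{36912} = - \frac{4891}{20} + \frac{46355}{36912} = - \frac{44902373}{184560}$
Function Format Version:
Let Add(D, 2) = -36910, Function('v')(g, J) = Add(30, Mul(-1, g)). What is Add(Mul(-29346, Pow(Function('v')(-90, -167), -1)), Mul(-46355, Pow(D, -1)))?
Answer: Rational(-44902373, 184560) ≈ -243.29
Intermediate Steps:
D = -36912 (D = Add(-2, -36910) = -36912)
Add(Mul(-29346, Pow(Function('v')(-90, -167), -1)), Mul(-46355, Pow(D, -1))) = Add(Mul(-29346, Pow(Add(30, Mul(-1, -90)), -1)), Mul(-46355, Pow(-36912, -1))) = Add(Mul(-29346, Pow(Add(30, 90), -1)), Mul(-46355, Rational(-1, 36912))) = Add(Mul(-29346, Pow(120, -1)), Rational(46355, 36912)) = Add(Mul(-29346, Rational(1, 120)), Rational(46355, 36912)) = Add(Rational(-4891, 20), Rational(46355, 36912)) = Rational(-44902373, 184560)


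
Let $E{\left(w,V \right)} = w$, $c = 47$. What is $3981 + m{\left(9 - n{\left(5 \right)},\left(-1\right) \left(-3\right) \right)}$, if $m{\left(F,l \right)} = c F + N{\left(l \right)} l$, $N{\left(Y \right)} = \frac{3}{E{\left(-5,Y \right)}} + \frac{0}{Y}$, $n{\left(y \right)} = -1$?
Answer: $\frac{22246}{5} \approx 4449.2$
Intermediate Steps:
$N{\left(Y \right)} = - \frac{3}{5}$ ($N{\left(Y \right)} = \frac{3}{-5} + \frac{0}{Y} = 3 \left(- \frac{1}{5}\right) + 0 = - \frac{3}{5} + 0 = - \frac{3}{5}$)
$m{\left(F,l \right)} = 47 F - \frac{3 l}{5}$
$3981 + m{\left(9 - n{\left(5 \right)},\left(-1\right) \left(-3\right) \right)} = 3981 - \left(- 47 \left(9 - -1\right) + \frac{3}{5} \left(-1\right) \left(-3\right)\right) = 3981 + \left(47 \left(9 + 1\right) - \frac{9}{5}\right) = 3981 + \left(47 \cdot 10 - \frac{9}{5}\right) = 3981 + \left(470 - \frac{9}{5}\right) = 3981 + \frac{2341}{5} = \frac{22246}{5}$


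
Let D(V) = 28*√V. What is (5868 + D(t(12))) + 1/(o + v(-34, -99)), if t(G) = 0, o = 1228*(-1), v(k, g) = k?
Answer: 7405415/1262 ≈ 5868.0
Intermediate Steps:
o = -1228
(5868 + D(t(12))) + 1/(o + v(-34, -99)) = (5868 + 28*√0) + 1/(-1228 - 34) = (5868 + 28*0) + 1/(-1262) = (5868 + 0) - 1/1262 = 5868 - 1/1262 = 7405415/1262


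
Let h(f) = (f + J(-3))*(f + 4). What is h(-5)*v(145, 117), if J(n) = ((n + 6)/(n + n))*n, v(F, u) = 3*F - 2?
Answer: 3031/2 ≈ 1515.5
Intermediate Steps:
v(F, u) = -2 + 3*F
J(n) = 3 + n/2 (J(n) = ((6 + n)/((2*n)))*n = ((6 + n)*(1/(2*n)))*n = ((6 + n)/(2*n))*n = 3 + n/2)
h(f) = (4 + f)*(3/2 + f) (h(f) = (f + (3 + (½)*(-3)))*(f + 4) = (f + (3 - 3/2))*(4 + f) = (f + 3/2)*(4 + f) = (3/2 + f)*(4 + f) = (4 + f)*(3/2 + f))
h(-5)*v(145, 117) = (6 + (-5)² + (11/2)*(-5))*(-2 + 3*145) = (6 + 25 - 55/2)*(-2 + 435) = (7/2)*433 = 3031/2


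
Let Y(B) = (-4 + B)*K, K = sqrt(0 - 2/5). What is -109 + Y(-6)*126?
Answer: -109 - 252*I*sqrt(10) ≈ -109.0 - 796.89*I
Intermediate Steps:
K = I*sqrt(10)/5 (K = sqrt(0 - 2*1/5) = sqrt(0 - 2/5) = sqrt(-2/5) = I*sqrt(10)/5 ≈ 0.63246*I)
Y(B) = I*sqrt(10)*(-4 + B)/5 (Y(B) = (-4 + B)*(I*sqrt(10)/5) = I*sqrt(10)*(-4 + B)/5)
-109 + Y(-6)*126 = -109 + (I*sqrt(10)*(-4 - 6)/5)*126 = -109 + ((1/5)*I*sqrt(10)*(-10))*126 = -109 - 2*I*sqrt(10)*126 = -109 - 252*I*sqrt(10)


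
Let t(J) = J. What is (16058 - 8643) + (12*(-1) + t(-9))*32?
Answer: 6743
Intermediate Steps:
(16058 - 8643) + (12*(-1) + t(-9))*32 = (16058 - 8643) + (12*(-1) - 9)*32 = 7415 + (-12 - 9)*32 = 7415 - 21*32 = 7415 - 672 = 6743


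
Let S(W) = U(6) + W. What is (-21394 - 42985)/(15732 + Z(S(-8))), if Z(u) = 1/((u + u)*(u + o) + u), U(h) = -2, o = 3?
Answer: -8369270/2045161 ≈ -4.0922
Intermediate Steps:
S(W) = -2 + W
Z(u) = 1/(u + 2*u*(3 + u)) (Z(u) = 1/((u + u)*(u + 3) + u) = 1/((2*u)*(3 + u) + u) = 1/(2*u*(3 + u) + u) = 1/(u + 2*u*(3 + u)))
(-21394 - 42985)/(15732 + Z(S(-8))) = (-21394 - 42985)/(15732 + 1/((-2 - 8)*(7 + 2*(-2 - 8)))) = -64379/(15732 + 1/((-10)*(7 + 2*(-10)))) = -64379/(15732 - 1/(10*(7 - 20))) = -64379/(15732 - 1/10/(-13)) = -64379/(15732 - 1/10*(-1/13)) = -64379/(15732 + 1/130) = -64379/2045161/130 = -64379*130/2045161 = -8369270/2045161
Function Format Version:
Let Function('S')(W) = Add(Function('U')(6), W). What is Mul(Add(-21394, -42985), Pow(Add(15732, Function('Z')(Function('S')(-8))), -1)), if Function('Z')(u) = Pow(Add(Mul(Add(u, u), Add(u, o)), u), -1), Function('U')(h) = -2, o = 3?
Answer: Rational(-8369270, 2045161) ≈ -4.0922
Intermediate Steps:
Function('S')(W) = Add(-2, W)
Function('Z')(u) = Pow(Add(u, Mul(2, u, Add(3, u))), -1) (Function('Z')(u) = Pow(Add(Mul(Add(u, u), Add(u, 3)), u), -1) = Pow(Add(Mul(Mul(2, u), Add(3, u)), u), -1) = Pow(Add(Mul(2, u, Add(3, u)), u), -1) = Pow(Add(u, Mul(2, u, Add(3, u))), -1))
Mul(Add(-21394, -42985), Pow(Add(15732, Function('Z')(Function('S')(-8))), -1)) = Mul(Add(-21394, -42985), Pow(Add(15732, Mul(Pow(Add(-2, -8), -1), Pow(Add(7, Mul(2, Add(-2, -8))), -1))), -1)) = Mul(-64379, Pow(Add(15732, Mul(Pow(-10, -1), Pow(Add(7, Mul(2, -10)), -1))), -1)) = Mul(-64379, Pow(Add(15732, Mul(Rational(-1, 10), Pow(Add(7, -20), -1))), -1)) = Mul(-64379, Pow(Add(15732, Mul(Rational(-1, 10), Pow(-13, -1))), -1)) = Mul(-64379, Pow(Add(15732, Mul(Rational(-1, 10), Rational(-1, 13))), -1)) = Mul(-64379, Pow(Add(15732, Rational(1, 130)), -1)) = Mul(-64379, Pow(Rational(2045161, 130), -1)) = Mul(-64379, Rational(130, 2045161)) = Rational(-8369270, 2045161)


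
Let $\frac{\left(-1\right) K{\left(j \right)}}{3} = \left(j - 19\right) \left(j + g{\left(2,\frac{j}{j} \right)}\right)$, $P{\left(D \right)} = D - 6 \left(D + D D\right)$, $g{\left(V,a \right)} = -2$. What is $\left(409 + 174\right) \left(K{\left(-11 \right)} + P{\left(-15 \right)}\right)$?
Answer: $-1425435$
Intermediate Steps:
$P{\left(D \right)} = - 6 D^{2} - 5 D$ ($P{\left(D \right)} = D - 6 \left(D + D^{2}\right) = D - \left(6 D + 6 D^{2}\right) = - 6 D^{2} - 5 D$)
$K{\left(j \right)} = - 3 \left(-19 + j\right) \left(-2 + j\right)$ ($K{\left(j \right)} = - 3 \left(j - 19\right) \left(j - 2\right) = - 3 \left(-19 + j\right) \left(-2 + j\right)$)
$\left(409 + 174\right) \left(K{\left(-11 \right)} + P{\left(-15 \right)}\right) = \left(409 + 174\right) \left(\left(-114 - 3 \left(-11\right)^{2} + 63 \left(-11\right)\right) - - 15 \left(5 + 6 \left(-15\right)\right)\right) = 583 \left(\left(-114 - 363 - 693\right) - - 15 \left(5 - 90\right)\right) = 583 \left(\left(-114 - 363 - 693\right) - \left(-15\right) \left(-85\right)\right) = 583 \left(-1170 - 1275\right) = 583 \left(-2445\right) = -1425435$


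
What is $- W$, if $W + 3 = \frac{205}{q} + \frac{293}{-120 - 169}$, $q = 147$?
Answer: $\frac{111275}{42483} \approx 2.6193$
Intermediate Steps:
$W = - \frac{111275}{42483}$ ($W = -3 + \left(\frac{205}{147} + \frac{293}{-120 - 169}\right) = -3 + \left(205 \cdot \frac{1}{147} + \frac{293}{-289}\right) = -3 + \left(\frac{205}{147} + 293 \left(- \frac{1}{289}\right)\right) = -3 + \left(\frac{205}{147} - \frac{293}{289}\right) = -3 + \frac{16174}{42483} = - \frac{111275}{42483} \approx -2.6193$)
$- W = \left(-1\right) \left(- \frac{111275}{42483}\right) = \frac{111275}{42483}$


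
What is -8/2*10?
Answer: -40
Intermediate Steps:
-8/2*10 = -8*½*10 = -4*10 = -40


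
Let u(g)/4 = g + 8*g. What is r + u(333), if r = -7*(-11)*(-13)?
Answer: 10987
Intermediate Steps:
u(g) = 36*g (u(g) = 4*(g + 8*g) = 4*(9*g) = 36*g)
r = -1001 (r = 77*(-13) = -1001)
r + u(333) = -1001 + 36*333 = -1001 + 11988 = 10987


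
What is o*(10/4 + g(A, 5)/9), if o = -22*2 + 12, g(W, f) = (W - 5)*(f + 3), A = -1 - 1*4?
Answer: 1840/9 ≈ 204.44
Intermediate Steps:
A = -5 (A = -1 - 4 = -5)
g(W, f) = (-5 + W)*(3 + f)
o = -32 (o = -44 + 12 = -32)
o*(10/4 + g(A, 5)/9) = -32*(10/4 + (-15 - 5*5 + 3*(-5) - 5*5)/9) = -32*(10*(¼) + (-15 - 25 - 15 - 25)*(⅑)) = -32*(5/2 - 80*⅑) = -32*(5/2 - 80/9) = -32*(-115/18) = 1840/9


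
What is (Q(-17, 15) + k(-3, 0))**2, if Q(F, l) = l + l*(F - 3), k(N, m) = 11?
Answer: 75076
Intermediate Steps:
Q(F, l) = l + l*(-3 + F)
(Q(-17, 15) + k(-3, 0))**2 = (15*(-2 - 17) + 11)**2 = (15*(-19) + 11)**2 = (-285 + 11)**2 = (-274)**2 = 75076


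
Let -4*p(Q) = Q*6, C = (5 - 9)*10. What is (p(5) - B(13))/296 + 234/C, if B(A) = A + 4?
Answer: -17561/2960 ≈ -5.9328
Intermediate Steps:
B(A) = 4 + A
C = -40 (C = -4*10 = -40)
p(Q) = -3*Q/2 (p(Q) = -Q*6/4 = -3*Q/2)
(p(5) - B(13))/296 + 234/C = (-3/2*5 - (4 + 13))/296 + 234/(-40) = (-15/2 - 1*17)*(1/296) + 234*(-1/40) = (-15/2 - 17)*(1/296) - 117/20 = -49/2*1/296 - 117/20 = -49/592 - 117/20 = -17561/2960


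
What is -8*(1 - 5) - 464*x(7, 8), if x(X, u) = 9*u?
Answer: -33376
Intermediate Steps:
-8*(1 - 5) - 464*x(7, 8) = -8*(1 - 5) - 4176*8 = -8*(-4) - 464*72 = 32 - 33408 = -33376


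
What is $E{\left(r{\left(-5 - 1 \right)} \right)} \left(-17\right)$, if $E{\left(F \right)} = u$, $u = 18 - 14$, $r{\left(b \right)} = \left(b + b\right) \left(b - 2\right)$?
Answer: $-68$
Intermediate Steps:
$r{\left(b \right)} = 2 b \left(-2 + b\right)$
$u = 4$
$E{\left(F \right)} = 4$
$E{\left(r{\left(-5 - 1 \right)} \right)} \left(-17\right) = 4 \left(-17\right) = -68$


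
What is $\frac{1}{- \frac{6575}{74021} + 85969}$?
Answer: $\frac{74021}{6363504774} \approx 1.1632 \cdot 10^{-5}$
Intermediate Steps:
$\frac{1}{- \frac{6575}{74021} + 85969} = \frac{1}{\frac{6363504774}{74021}} = \frac{74021}{6363504774}$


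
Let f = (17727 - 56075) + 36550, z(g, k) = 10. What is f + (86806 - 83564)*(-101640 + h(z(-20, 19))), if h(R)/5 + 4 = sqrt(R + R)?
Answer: -329583518 + 32420*sqrt(5) ≈ -3.2951e+8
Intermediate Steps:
h(R) = -20 + 5*sqrt(2)*sqrt(R) (h(R) = -20 + 5*sqrt(R + R) = -20 + 5*sqrt(2*R) = -20 + 5*(sqrt(2)*sqrt(R)) = -20 + 5*sqrt(2)*sqrt(R))
f = -1798 (f = -38348 + 36550 = -1798)
f + (86806 - 83564)*(-101640 + h(z(-20, 19))) = -1798 + (86806 - 83564)*(-101640 + (-20 + 5*sqrt(2)*sqrt(10))) = -1798 + 3242*(-101640 + (-20 + 10*sqrt(5))) = -1798 + 3242*(-101660 + 10*sqrt(5)) = -1798 + (-329581720 + 32420*sqrt(5)) = -329583518 + 32420*sqrt(5)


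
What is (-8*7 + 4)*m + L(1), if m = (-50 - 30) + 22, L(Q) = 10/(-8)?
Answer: 12059/4 ≈ 3014.8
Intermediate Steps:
L(Q) = -5/4 (L(Q) = 10*(-⅛) = -5/4)
m = -58 (m = -80 + 22 = -58)
(-8*7 + 4)*m + L(1) = (-8*7 + 4)*(-58) - 5/4 = (-56 + 4)*(-58) - 5/4 = -52*(-58) - 5/4 = 3016 - 5/4 = 12059/4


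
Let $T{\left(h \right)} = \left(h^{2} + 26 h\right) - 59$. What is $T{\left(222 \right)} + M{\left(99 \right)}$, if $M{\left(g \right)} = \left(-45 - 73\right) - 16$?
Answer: $54863$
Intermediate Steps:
$T{\left(h \right)} = -59 + h^{2} + 26 h$
$M{\left(g \right)} = -134$ ($M{\left(g \right)} = -118 - 16 = -134$)
$T{\left(222 \right)} + M{\left(99 \right)} = \left(-59 + 222^{2} + 26 \cdot 222\right) - 134 = \left(-59 + 49284 + 5772\right) - 134 = 54997 - 134 = 54863$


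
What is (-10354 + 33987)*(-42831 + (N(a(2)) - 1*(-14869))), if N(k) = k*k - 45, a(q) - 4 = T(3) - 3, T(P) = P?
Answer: -661511303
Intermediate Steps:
a(q) = 4 (a(q) = 4 + (3 - 3) = 4 + 0 = 4)
N(k) = -45 + k² (N(k) = k² - 45 = -45 + k²)
(-10354 + 33987)*(-42831 + (N(a(2)) - 1*(-14869))) = (-10354 + 33987)*(-42831 + ((-45 + 4²) - 1*(-14869))) = 23633*(-42831 + ((-45 + 16) + 14869)) = 23633*(-42831 + (-29 + 14869)) = 23633*(-42831 + 14840) = 23633*(-27991) = -661511303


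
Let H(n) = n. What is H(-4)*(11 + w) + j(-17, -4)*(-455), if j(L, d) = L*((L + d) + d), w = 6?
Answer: -193443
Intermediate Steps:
j(L, d) = L*(L + 2*d)
H(-4)*(11 + w) + j(-17, -4)*(-455) = -4*(11 + 6) - 17*(-17 + 2*(-4))*(-455) = -4*17 - 17*(-17 - 8)*(-455) = -68 - 17*(-25)*(-455) = -68 + 425*(-455) = -68 - 193375 = -193443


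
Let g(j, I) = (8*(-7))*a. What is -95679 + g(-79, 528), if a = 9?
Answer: -96183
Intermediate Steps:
g(j, I) = -504 (g(j, I) = (8*(-7))*9 = -56*9 = -504)
-95679 + g(-79, 528) = -95679 - 504 = -96183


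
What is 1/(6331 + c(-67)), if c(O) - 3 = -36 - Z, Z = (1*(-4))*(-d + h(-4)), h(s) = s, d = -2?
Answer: 1/6290 ≈ 0.00015898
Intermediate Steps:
Z = 8 (Z = (1*(-4))*(-1*(-2) - 4) = -4*(2 - 4) = -4*(-2) = 8)
c(O) = -41 (c(O) = 3 + (-36 - 1*8) = 3 + (-36 - 8) = 3 - 44 = -41)
1/(6331 + c(-67)) = 1/(6331 - 41) = 1/6290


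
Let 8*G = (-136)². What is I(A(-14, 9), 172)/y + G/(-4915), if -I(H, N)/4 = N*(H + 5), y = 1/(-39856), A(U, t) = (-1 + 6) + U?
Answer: -539095446792/4915 ≈ -1.0968e+8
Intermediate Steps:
A(U, t) = 5 + U
y = -1/39856 ≈ -2.5090e-5
I(H, N) = -4*N*(5 + H) (I(H, N) = -4*N*(H + 5) = -4*N*(5 + H))
G = 2312 (G = (⅛)*(-136)² = (⅛)*18496 = 2312)
I(A(-14, 9), 172)/y + G/(-4915) = (-4*172*(5 + (5 - 14)))/(-1/39856) + 2312/(-4915) = -4*172*(5 - 9)*(-39856) + 2312*(-1/4915) = -4*172*(-4)*(-39856) - 2312/4915 = 2752*(-39856) - 2312/4915 = -109683712 - 2312/4915 = -539095446792/4915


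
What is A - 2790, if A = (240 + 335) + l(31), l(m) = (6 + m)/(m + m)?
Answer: -137293/62 ≈ -2214.4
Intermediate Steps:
l(m) = (6 + m)/(2*m) (l(m) = (6 + m)/((2*m)) = (6 + m)*(1/(2*m)) = (6 + m)/(2*m))
A = 35687/62 (A = (240 + 335) + (½)*(6 + 31)/31 = 575 + (½)*(1/31)*37 = 575 + 37/62 = 35687/62 ≈ 575.60)
A - 2790 = 35687/62 - 2790 = -137293/62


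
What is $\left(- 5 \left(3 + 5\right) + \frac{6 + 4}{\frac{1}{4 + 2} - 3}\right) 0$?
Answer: $0$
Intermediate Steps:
$\left(- 5 \left(3 + 5\right) + \frac{6 + 4}{\frac{1}{4 + 2} - 3}\right) 0 = \left(\left(-5\right) 8 + \frac{10}{\frac{1}{6} - 3}\right) 0 = \left(-40 + \frac{10}{\frac{1}{6} - 3}\right) 0 = \left(-40 + \frac{10}{- \frac{17}{6}}\right) 0 = \left(-40 + 10 \left(- \frac{6}{17}\right)\right) 0 = \left(-40 - \frac{60}{17}\right) 0 = \left(- \frac{740}{17}\right) 0 = 0$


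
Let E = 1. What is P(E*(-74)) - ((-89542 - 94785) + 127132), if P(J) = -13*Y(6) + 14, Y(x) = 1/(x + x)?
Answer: 686495/12 ≈ 57208.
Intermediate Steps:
Y(x) = 1/(2*x)
P(J) = 155/12 (P(J) = -13/(2*6) + 14 = -13*1/12 + 14 = -13/12 + 14 = 155/12)
P(E*(-74)) - ((-89542 - 94785) + 127132) = 155/12 - ((-89542 - 94785) + 127132) = 155/12 - (-184327 + 127132) = 155/12 - 1*(-57195) = 155/12 + 57195 = 686495/12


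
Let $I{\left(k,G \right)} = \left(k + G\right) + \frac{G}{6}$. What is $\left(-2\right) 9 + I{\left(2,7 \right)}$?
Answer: $- \frac{47}{6} \approx -7.8333$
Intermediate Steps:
$I{\left(k,G \right)} = k + \frac{7 G}{6}$ ($I{\left(k,G \right)} = \left(G + k\right) + G \frac{1}{6} = \left(G + k\right) + \frac{G}{6} = k + \frac{7 G}{6}$)
$\left(-2\right) 9 + I{\left(2,7 \right)} = \left(-2\right) 9 + \left(2 + \frac{7}{6} \cdot 7\right) = -18 + \left(2 + \frac{49}{6}\right) = -18 + \frac{61}{6} = - \frac{47}{6}$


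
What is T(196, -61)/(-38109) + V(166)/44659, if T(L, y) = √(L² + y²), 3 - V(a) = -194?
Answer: 197/44659 - √42137/38109 ≈ -0.00097527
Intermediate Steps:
V(a) = 197 (V(a) = 3 - 1*(-194) = 3 + 194 = 197)
T(196, -61)/(-38109) + V(166)/44659 = √(196² + (-61)²)/(-38109) + 197/44659 = √(38416 + 3721)*(-1/38109) + 197*(1/44659) = √42137*(-1/38109) + 197/44659 = -√42137/38109 + 197/44659 = 197/44659 - √42137/38109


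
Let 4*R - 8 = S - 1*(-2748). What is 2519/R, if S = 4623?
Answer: 10076/7379 ≈ 1.3655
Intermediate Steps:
R = 7379/4 (R = 2 + (4623 - 1*(-2748))/4 = 2 + (4623 + 2748)/4 = 2 + (1/4)*7371 = 2 + 7371/4 = 7379/4 ≈ 1844.8)
2519/R = 2519/(7379/4) = 2519*(4/7379) = 10076/7379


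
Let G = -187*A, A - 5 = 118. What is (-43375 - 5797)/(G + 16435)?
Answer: 24586/3283 ≈ 7.4889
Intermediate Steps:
A = 123 (A = 5 + 118 = 123)
G = -23001 (G = -187*123 = -23001)
(-43375 - 5797)/(G + 16435) = (-43375 - 5797)/(-23001 + 16435) = -49172/(-6566) = -49172*(-1/6566) = 24586/3283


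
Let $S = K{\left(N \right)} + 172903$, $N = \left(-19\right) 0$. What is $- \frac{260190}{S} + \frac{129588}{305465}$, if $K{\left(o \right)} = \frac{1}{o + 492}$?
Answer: $- \frac{4011401398332}{3712197319115} \approx -1.0806$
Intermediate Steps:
$N = 0$
$K{\left(o \right)} = \frac{1}{492 + o}$
$S = \frac{85068277}{492}$ ($S = \frac{1}{492 + 0} + 172903 = \frac{1}{492} + 172903 = \frac{85068277}{492} \approx 1.729 \cdot 10^{5}$)
$- \frac{260190}{S} + \frac{129588}{305465} = - \frac{260190}{\frac{85068277}{492}} + \frac{129588}{305465} = \left(-260190\right) \frac{492}{85068277} + 129588 \cdot \frac{1}{305465} = - \frac{18287640}{12152611} + \frac{129588}{305465} = - \frac{4011401398332}{3712197319115}$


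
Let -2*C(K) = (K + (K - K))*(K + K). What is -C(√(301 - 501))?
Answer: -200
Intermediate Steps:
C(K) = -K² (C(K) = -(K + (K - K))*(K + K)/2 = -(K + 0)*2*K/2 = -K*2*K/2 = -K²)
-C(√(301 - 501)) = -(-1)*(√(301 - 501))² = -(-1)*(√(-200))² = -(-1)*(10*I*√2)² = -(-1)*(-200) = -1*200 = -200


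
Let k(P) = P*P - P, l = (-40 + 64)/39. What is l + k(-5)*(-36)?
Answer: -14032/13 ≈ -1079.4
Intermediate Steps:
l = 8/13 (l = 24*(1/39) = 8/13 ≈ 0.61539)
k(P) = P² - P
l + k(-5)*(-36) = 8/13 - 5*(-1 - 5)*(-36) = 8/13 - 5*(-6)*(-36) = 8/13 + 30*(-36) = 8/13 - 1080 = -14032/13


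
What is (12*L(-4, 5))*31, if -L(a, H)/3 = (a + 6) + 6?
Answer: -8928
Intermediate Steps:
L(a, H) = -36 - 3*a (L(a, H) = -3*((a + 6) + 6) = -3*((6 + a) + 6) = -3*(12 + a) = -36 - 3*a)
(12*L(-4, 5))*31 = (12*(-36 - 3*(-4)))*31 = (12*(-36 + 12))*31 = (12*(-24))*31 = -288*31 = -8928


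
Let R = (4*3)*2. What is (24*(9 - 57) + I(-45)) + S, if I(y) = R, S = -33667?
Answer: -34795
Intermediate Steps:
R = 24 (R = 12*2 = 24)
I(y) = 24
(24*(9 - 57) + I(-45)) + S = (24*(9 - 57) + 24) - 33667 = (24*(-48) + 24) - 33667 = (-1152 + 24) - 33667 = -1128 - 33667 = -34795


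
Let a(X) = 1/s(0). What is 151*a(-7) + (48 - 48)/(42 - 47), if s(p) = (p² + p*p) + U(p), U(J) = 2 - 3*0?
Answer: 151/2 ≈ 75.500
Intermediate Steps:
U(J) = 2 (U(J) = 2 + 0 = 2)
s(p) = 2 + 2*p² (s(p) = (p² + p*p) + 2 = (p² + p²) + 2 = 2*p² + 2 = 2 + 2*p²)
a(X) = ½ (a(X) = 1/(2 + 2*0²) = 1/(2 + 2*0) = 1/(2 + 0) = 1/2 = ½)
151*a(-7) + (48 - 48)/(42 - 47) = 151*(½) + (48 - 48)/(42 - 47) = 151/2 + 0/(-5) = 151/2 + 0*(-⅕) = 151/2 + 0 = 151/2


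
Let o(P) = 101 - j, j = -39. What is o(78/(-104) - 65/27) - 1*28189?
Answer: -28049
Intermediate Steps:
o(P) = 140 (o(P) = 101 - 1*(-39) = 101 + 39 = 140)
o(78/(-104) - 65/27) - 1*28189 = 140 - 1*28189 = 140 - 28189 = -28049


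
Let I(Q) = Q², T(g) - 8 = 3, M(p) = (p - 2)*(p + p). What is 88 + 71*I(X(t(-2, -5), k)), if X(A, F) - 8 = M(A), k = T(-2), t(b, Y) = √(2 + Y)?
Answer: -3036 - 1136*I*√3 ≈ -3036.0 - 1967.6*I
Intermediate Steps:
M(p) = 2*p*(-2 + p) (M(p) = (-2 + p)*(2*p) = 2*p*(-2 + p))
T(g) = 11 (T(g) = 8 + 3 = 11)
k = 11
X(A, F) = 8 + 2*A*(-2 + A)
88 + 71*I(X(t(-2, -5), k)) = 88 + 71*(8 + 2*√(2 - 5)*(-2 + √(2 - 5)))² = 88 + 71*(8 + 2*√(-3)*(-2 + √(-3)))² = 88 + 71*(8 + 2*(I*√3)*(-2 + I*√3))² = 88 + 71*(8 + 2*I*√3*(-2 + I*√3))²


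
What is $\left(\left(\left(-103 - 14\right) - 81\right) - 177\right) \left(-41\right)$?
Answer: $15375$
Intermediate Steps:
$\left(\left(\left(-103 - 14\right) - 81\right) - 177\right) \left(-41\right) = \left(\left(-117 - 81\right) - 177\right) \left(-41\right) = \left(-198 - 177\right) \left(-41\right) = \left(-375\right) \left(-41\right) = 15375$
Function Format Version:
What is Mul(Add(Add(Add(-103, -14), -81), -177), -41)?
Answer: 15375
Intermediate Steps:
Mul(Add(Add(Add(-103, -14), -81), -177), -41) = Mul(Add(Add(-117, -81), -177), -41) = Mul(Add(-198, -177), -41) = Mul(-375, -41) = 15375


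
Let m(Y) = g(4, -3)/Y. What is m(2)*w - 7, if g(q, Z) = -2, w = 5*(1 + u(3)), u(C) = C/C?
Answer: -17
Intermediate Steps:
u(C) = 1
w = 10 (w = 5*(1 + 1) = 5*2 = 10)
m(Y) = -2/Y
m(2)*w - 7 = -2/2*10 - 7 = -2*1/2*10 - 7 = -1*10 - 7 = -10 - 7 = -17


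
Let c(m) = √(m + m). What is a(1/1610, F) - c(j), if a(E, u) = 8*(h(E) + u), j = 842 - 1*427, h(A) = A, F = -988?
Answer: -6362716/805 - √830 ≈ -7932.8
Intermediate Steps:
j = 415 (j = 842 - 427 = 415)
c(m) = √2*√m (c(m) = √(2*m) = √2*√m)
a(E, u) = 8*E + 8*u (a(E, u) = 8*(E + u) = 8*E + 8*u)
a(1/1610, F) - c(j) = (8/1610 + 8*(-988)) - √2*√415 = (8*(1/1610) - 7904) - √830 = (4/805 - 7904) - √830 = -6362716/805 - √830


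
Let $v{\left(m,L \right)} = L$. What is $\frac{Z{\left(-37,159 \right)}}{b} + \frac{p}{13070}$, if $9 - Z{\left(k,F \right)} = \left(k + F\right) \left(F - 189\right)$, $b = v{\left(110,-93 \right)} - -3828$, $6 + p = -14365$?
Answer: $- \frac{381457}{3254430} \approx -0.11721$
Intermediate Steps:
$p = -14371$ ($p = -6 - 14365 = -14371$)
$b = 3735$ ($b = -93 - -3828 = -93 + 3828 = 3735$)
$Z{\left(k,F \right)} = 9 - \left(-189 + F\right) \left(F + k\right)$ ($Z{\left(k,F \right)} = 9 - \left(k + F\right) \left(F - 189\right) = 9 - \left(F + k\right) \left(-189 + F\right) = 9 - \left(-189 + F\right) \left(F + k\right)$)
$\frac{Z{\left(-37,159 \right)}}{b} + \frac{p}{13070} = \frac{9 - 159^{2} + 189 \cdot 159 + 189 \left(-37\right) - 159 \left(-37\right)}{3735} - \frac{14371}{13070} = \left(9 - 25281 + 30051 - 6993 + 5883\right) \frac{1}{3735} - \frac{14371}{13070} = 3669 \cdot \frac{1}{3735} - \frac{14371}{13070} = \frac{1223}{1245} - \frac{14371}{13070} = - \frac{381457}{3254430}$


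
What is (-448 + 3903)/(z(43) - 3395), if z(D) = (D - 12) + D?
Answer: -3455/3321 ≈ -1.0403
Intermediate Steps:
z(D) = -12 + 2*D (z(D) = (-12 + D) + D = -12 + 2*D)
(-448 + 3903)/(z(43) - 3395) = (-448 + 3903)/((-12 + 2*43) - 3395) = 3455/((-12 + 86) - 3395) = 3455/(74 - 3395) = 3455/(-3321) = 3455*(-1/3321) = -3455/3321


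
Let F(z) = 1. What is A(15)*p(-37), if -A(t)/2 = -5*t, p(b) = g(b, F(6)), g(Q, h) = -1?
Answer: -150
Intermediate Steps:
p(b) = -1
A(t) = 10*t (A(t) = -(-10)*t = 10*t)
A(15)*p(-37) = (10*15)*(-1) = 150*(-1) = -150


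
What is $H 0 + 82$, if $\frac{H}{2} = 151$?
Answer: $82$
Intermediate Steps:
$H = 302$ ($H = 2 \cdot 151 = 302$)
$H 0 + 82 = 302 \cdot 0 + 82 = 0 + 82 = 82$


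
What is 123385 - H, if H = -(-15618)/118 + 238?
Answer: 7257864/59 ≈ 1.2301e+5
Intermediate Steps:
H = 21851/59 (H = -(-15618)/118 + 238 = -57*(-137/59) + 238 = 7809/59 + 238 = 21851/59 ≈ 370.36)
123385 - H = 123385 - 1*21851/59 = 123385 - 21851/59 = 7257864/59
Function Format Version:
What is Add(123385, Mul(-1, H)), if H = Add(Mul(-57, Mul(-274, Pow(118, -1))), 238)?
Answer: Rational(7257864, 59) ≈ 1.2301e+5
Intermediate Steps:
H = Rational(21851, 59) (H = Add(Mul(-57, Mul(-274, Rational(1, 118))), 238) = Add(Mul(-57, Rational(-137, 59)), 238) = Add(Rational(7809, 59), 238) = Rational(21851, 59) ≈ 370.36)
Add(123385, Mul(-1, H)) = Add(123385, Mul(-1, Rational(21851, 59))) = Add(123385, Rational(-21851, 59)) = Rational(7257864, 59)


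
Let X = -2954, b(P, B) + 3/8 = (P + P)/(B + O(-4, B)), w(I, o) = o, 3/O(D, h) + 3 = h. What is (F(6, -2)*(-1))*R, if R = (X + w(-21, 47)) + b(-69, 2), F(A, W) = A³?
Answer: 598185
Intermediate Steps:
O(D, h) = 3/(-3 + h)
b(P, B) = -3/8 + 2*P/(B + 3/(-3 + B)) (b(P, B) = -3/8 + (P + P)/(B + 3/(-3 + B)) = -3/8 + (2*P)/(B + 3/(-3 + B)) = -3/8 + 2*P/(B + 3/(-3 + B)))
R = -22155/8 (R = (-2954 + 47) + (-9 - (-3 + 2)*(-16*(-69) + 3*2))/(8*(3 + 2*(-3 + 2))) = -2907 + (-9 - 1*(-1)*(1104 + 6))/(8*(3 + 2*(-1))) = -2907 + (-9 - 1*(-1)*1110)/(8*(3 - 2)) = -2907 + (⅛)*(-9 + 1110)/1 = -2907 + (⅛)*1*1101 = -2907 + 1101/8 = -22155/8 ≈ -2769.4)
(F(6, -2)*(-1))*R = (6³*(-1))*(-22155/8) = (216*(-1))*(-22155/8) = -216*(-22155/8) = 598185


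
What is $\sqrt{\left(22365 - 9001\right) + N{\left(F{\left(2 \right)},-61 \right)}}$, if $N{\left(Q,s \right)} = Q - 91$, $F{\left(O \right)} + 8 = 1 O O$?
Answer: $\sqrt{13269} \approx 115.19$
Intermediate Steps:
$F{\left(O \right)} = -8 + O^{2}$ ($F{\left(O \right)} = -8 + 1 O O = -8 + O O = -8 + O^{2}$)
$N{\left(Q,s \right)} = -91 + Q$
$\sqrt{\left(22365 - 9001\right) + N{\left(F{\left(2 \right)},-61 \right)}} = \sqrt{\left(22365 - 9001\right) - \left(99 - 4\right)} = \sqrt{\left(22365 - 9001\right) + \left(-91 + \left(-8 + 4\right)\right)} = \sqrt{13364 - 95} = \sqrt{13269}$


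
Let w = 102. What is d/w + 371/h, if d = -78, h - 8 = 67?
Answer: 5332/1275 ≈ 4.1820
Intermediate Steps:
h = 75 (h = 8 + 67 = 75)
d/w + 371/h = -78/102 + 371/75 = -78*1/102 + 371*(1/75) = -13/17 + 371/75 = 5332/1275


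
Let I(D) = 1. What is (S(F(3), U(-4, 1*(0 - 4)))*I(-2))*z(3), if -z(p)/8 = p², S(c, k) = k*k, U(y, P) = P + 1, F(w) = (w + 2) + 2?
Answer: -648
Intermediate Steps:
F(w) = 4 + w (F(w) = (2 + w) + 2 = 4 + w)
U(y, P) = 1 + P
S(c, k) = k²
z(p) = -8*p²
(S(F(3), U(-4, 1*(0 - 4)))*I(-2))*z(3) = ((1 + 1*(0 - 4))²*1)*(-8*3²) = ((1 + 1*(-4))²*1)*(-8*9) = ((1 - 4)²*1)*(-72) = ((-3)²*1)*(-72) = (9*1)*(-72) = 9*(-72) = -648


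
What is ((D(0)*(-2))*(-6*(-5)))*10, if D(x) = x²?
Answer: 0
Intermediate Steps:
((D(0)*(-2))*(-6*(-5)))*10 = ((0²*(-2))*(-6*(-5)))*10 = ((0*(-2))*30)*10 = (0*30)*10 = 0*10 = 0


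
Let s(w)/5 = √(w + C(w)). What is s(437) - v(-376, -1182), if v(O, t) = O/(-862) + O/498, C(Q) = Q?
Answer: 34216/107319 + 5*√874 ≈ 148.14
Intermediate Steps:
v(O, t) = 91*O/107319 (v(O, t) = O*(-1/862) + O*(1/498) = -O/862 + O/498 = 91*O/107319)
s(w) = 5*√2*√w (s(w) = 5*√(w + w) = 5*√(2*w) = 5*(√2*√w) = 5*√2*√w)
s(437) - v(-376, -1182) = 5*√2*√437 - 91*(-376)/107319 = 5*√874 - 1*(-34216/107319) = 5*√874 + 34216/107319 = 34216/107319 + 5*√874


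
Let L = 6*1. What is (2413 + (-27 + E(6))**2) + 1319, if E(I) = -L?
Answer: 4821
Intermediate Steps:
L = 6
E(I) = -6 (E(I) = -1*6 = -6)
(2413 + (-27 + E(6))**2) + 1319 = (2413 + (-27 - 6)**2) + 1319 = (2413 + (-33)**2) + 1319 = (2413 + 1089) + 1319 = 3502 + 1319 = 4821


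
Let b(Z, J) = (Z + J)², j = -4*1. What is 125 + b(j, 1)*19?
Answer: 296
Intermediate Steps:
j = -4
b(Z, J) = (J + Z)²
125 + b(j, 1)*19 = 125 + (1 - 4)²*19 = 125 + (-3)²*19 = 125 + 9*19 = 125 + 171 = 296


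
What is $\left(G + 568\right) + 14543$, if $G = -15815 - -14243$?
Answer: $13539$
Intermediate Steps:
$G = -1572$ ($G = -15815 + 14243 = -1572$)
$\left(G + 568\right) + 14543 = \left(-1572 + 568\right) + 14543 = -1004 + 14543 = 13539$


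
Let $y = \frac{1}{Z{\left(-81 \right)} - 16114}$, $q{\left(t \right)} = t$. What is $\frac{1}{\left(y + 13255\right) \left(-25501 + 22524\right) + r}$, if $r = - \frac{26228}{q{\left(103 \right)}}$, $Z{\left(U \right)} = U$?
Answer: $- \frac{1668085}{65823283747304} \approx -2.5342 \cdot 10^{-8}$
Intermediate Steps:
$y = - \frac{1}{16195}$ ($y = \frac{1}{-81 - 16114} = \frac{1}{-16195} = - \frac{1}{16195} \approx -6.1748 \cdot 10^{-5}$)
$r = - \frac{26228}{103} \approx -254.64$
$\frac{1}{\left(y + 13255\right) \left(-25501 + 22524\right) + r} = \frac{1}{\left(- \frac{1}{16195} + 13255\right) \left(-25501 + 22524\right) - \frac{26228}{103}} = \frac{1}{\frac{214664724}{16195} \left(-2977\right) - \frac{26228}{103}} = \frac{1}{- \frac{639056883348}{16195} - \frac{26228}{103}} = \frac{1}{- \frac{65823283747304}{1668085}} = - \frac{1668085}{65823283747304}$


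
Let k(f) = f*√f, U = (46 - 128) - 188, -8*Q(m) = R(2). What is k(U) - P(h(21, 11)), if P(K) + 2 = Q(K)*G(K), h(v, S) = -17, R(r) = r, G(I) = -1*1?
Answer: 7/4 - 810*I*√30 ≈ 1.75 - 4436.6*I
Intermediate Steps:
G(I) = -1
Q(m) = -¼ (Q(m) = -⅛*2 = -¼)
U = -270 (U = -82 - 188 = -270)
k(f) = f^(3/2)
P(K) = -7/4 (P(K) = -2 - ¼*(-1) = -2 + ¼ = -7/4)
k(U) - P(h(21, 11)) = (-270)^(3/2) - 1*(-7/4) = -810*I*√30 + 7/4 = 7/4 - 810*I*√30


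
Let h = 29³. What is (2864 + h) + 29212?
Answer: 56465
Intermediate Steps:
h = 24389
(2864 + h) + 29212 = (2864 + 24389) + 29212 = 27253 + 29212 = 56465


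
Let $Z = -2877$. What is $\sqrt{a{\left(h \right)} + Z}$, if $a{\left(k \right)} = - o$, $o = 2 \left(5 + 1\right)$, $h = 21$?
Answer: $3 i \sqrt{321} \approx 53.749 i$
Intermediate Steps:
$o = 12$ ($o = 2 \cdot 6 = 12$)
$a{\left(k \right)} = -12$ ($a{\left(k \right)} = \left(-1\right) 12 = -12$)
$\sqrt{a{\left(h \right)} + Z} = \sqrt{-12 - 2877} = \sqrt{-2889} = 3 i \sqrt{321}$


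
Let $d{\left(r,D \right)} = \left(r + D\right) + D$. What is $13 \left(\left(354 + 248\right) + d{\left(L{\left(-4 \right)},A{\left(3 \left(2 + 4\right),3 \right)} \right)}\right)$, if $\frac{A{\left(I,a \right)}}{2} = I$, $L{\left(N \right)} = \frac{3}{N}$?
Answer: $\frac{35009}{4} \approx 8752.3$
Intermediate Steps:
$A{\left(I,a \right)} = 2 I$
$d{\left(r,D \right)} = r + 2 D$ ($d{\left(r,D \right)} = \left(D + r\right) + D = r + 2 D$)
$13 \left(\left(354 + 248\right) + d{\left(L{\left(-4 \right)},A{\left(3 \left(2 + 4\right),3 \right)} \right)}\right) = 13 \left(\left(354 + 248\right) + \left(\frac{3}{-4} + 2 \cdot 2 \cdot 3 \left(2 + 4\right)\right)\right) = 13 \left(602 + \left(3 \left(- \frac{1}{4}\right) + 2 \cdot 2 \cdot 3 \cdot 6\right)\right) = 13 \left(602 - \left(\frac{3}{4} - 2 \cdot 2 \cdot 18\right)\right) = 13 \left(602 + \left(- \frac{3}{4} + 2 \cdot 36\right)\right) = 13 \left(602 + \left(- \frac{3}{4} + 72\right)\right) = 13 \left(602 + \frac{285}{4}\right) = 13 \cdot \frac{2693}{4} = \frac{35009}{4}$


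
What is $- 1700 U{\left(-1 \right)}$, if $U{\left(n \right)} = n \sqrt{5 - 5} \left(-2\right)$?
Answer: $0$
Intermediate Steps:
$U{\left(n \right)} = 0$ ($U{\left(n \right)} = n \sqrt{0} \left(-2\right) = n 0 \left(-2\right) = 0 \left(-2\right) = 0$)
$- 1700 U{\left(-1 \right)} = \left(-1700\right) 0 = 0$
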